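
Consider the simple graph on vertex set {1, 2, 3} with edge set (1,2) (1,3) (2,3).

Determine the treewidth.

2

A width-2 tree decomposition is:
Bags: B1 = {1, 2, 3}
Tree: (single bag)
A single bag containing all 3 vertices is trivially a valid decomposition of width 2. On the other hand G contains the 3-clique {1, 2, 3}. A clique must lie in a single bag of any decomposition, so no decomposition can have width below 2. Combining the bounds, tw(G) = 2.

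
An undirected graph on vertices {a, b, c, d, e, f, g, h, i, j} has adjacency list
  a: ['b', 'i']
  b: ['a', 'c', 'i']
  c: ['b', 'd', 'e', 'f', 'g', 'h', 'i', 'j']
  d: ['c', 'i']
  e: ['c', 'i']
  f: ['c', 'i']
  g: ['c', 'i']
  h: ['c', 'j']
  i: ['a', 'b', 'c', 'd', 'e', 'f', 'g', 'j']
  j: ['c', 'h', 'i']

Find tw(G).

A width-2 tree decomposition is:
Bags: B1 = {c, e, i}  B2 = {c, f, i}  B3 = {c, i, j}  B4 = {c, d, i}  B5 = {c, g, i}  B6 = {c, h, j}  B7 = {b, c, i}  B8 = {a, b, i}
Tree: B1–B2, B1–B3, B3–B4, B4–B5, B3–B6, B4–B7, B7–B8
The largest bag has 3 vertices, giving width 2; this decomposition certifies tw(G) ≤ 2. On the other hand G contains the 3-clique {c, h, j}. A clique must lie in a single bag of any decomposition, so no decomposition can have width below 2. Combining the bounds, tw(G) = 2.

2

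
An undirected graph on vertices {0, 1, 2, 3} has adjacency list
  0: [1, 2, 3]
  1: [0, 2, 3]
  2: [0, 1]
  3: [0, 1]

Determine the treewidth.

2

A width-2 tree decomposition is:
Bags: B1 = {0, 1, 3}  B2 = {0, 1, 2}
Tree: B1–B2
The largest bag has 3 vertices, giving width 2; this decomposition certifies tw(G) ≤ 2. Conversely, {0, 1, 2} is a clique of size 3, and the vertices of any clique must share a bag in every tree decomposition; so some bag has ≥ 3 vertices and tw(G) ≥ 2. Combining the bounds, tw(G) = 2.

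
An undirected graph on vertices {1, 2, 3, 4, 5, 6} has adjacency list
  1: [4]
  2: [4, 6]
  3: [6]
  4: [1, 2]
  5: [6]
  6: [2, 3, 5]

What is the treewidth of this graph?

A width-1 tree decomposition is:
Bags: B1 = {5, 6}  B2 = {2, 6}  B3 = {2, 4}  B4 = {1, 4}  B5 = {3, 6}
Tree: B1–B2, B2–B3, B3–B4, B1–B5
Every bag has size at most 2, so the width is 2 − 1 = 1 and tw(G) ≤ 1. Any graph with an edge has treewidth ≥ 1, and G has the edge 6–5. Therefore the treewidth is 1.

1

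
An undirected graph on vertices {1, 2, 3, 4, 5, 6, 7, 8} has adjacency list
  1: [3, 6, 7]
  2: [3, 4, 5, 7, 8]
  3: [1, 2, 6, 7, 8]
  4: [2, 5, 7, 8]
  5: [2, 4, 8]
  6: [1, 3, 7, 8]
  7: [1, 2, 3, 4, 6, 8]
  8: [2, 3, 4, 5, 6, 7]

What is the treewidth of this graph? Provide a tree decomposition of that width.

Each bag holds 4 vertices, so the decomposition has width 3, which upper-bounds the treewidth. For the lower bound, the 4 vertices {2, 4, 5, 8} are pairwise adjacent, and any tree decomposition puts a clique entirely inside one bag — forcing width ≥ 3. Hence tw(G) = 3 exactly.

Treewidth 3.
One optimal decomposition is:
Bags: B1 = {2, 3, 7, 8}  B2 = {3, 6, 7, 8}  B3 = {2, 4, 7, 8}  B4 = {2, 4, 5, 8}  B5 = {1, 3, 6, 7}
Tree: B1–B2, B1–B3, B3–B4, B2–B5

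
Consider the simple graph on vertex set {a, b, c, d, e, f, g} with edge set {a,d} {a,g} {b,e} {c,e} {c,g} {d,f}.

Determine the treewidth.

1

A width-1 tree decomposition is:
Bags: B1 = {b, e}  B2 = {c, e}  B3 = {c, g}  B4 = {a, g}  B5 = {a, d}  B6 = {d, f}
Tree: B1–B2, B2–B3, B3–B4, B4–B5, B5–B6
Each bag holds 2 vertices, so the decomposition has width 1, which upper-bounds the treewidth. G has an edge, so its treewidth is at least 1. Combining the bounds, tw(G) = 1.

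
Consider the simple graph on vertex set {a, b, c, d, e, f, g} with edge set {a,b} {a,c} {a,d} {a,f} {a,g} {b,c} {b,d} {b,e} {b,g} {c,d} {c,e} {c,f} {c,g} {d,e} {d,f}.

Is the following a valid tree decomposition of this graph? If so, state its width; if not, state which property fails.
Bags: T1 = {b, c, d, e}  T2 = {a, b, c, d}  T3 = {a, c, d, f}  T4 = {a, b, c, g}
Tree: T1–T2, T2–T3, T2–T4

Yes; width 3.

Every vertex of G appears in some bag (union = {a, b, c, d, e, f, g}); every edge is covered by a bag; and for each vertex v the set of bags containing v is connected in the bag tree. The decomposition is therefore valid. The largest bag has 4 vertices, so the width is 3.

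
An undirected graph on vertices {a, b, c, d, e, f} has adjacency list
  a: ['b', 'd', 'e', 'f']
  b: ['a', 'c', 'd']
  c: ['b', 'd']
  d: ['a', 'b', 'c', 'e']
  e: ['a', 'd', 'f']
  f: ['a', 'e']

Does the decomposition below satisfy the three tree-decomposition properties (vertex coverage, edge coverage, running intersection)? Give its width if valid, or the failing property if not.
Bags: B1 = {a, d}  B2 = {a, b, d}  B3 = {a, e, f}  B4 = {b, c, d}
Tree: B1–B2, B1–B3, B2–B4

No — edge (e,d) lies in no bag.

A tree decomposition must satisfy three properties: every vertex lies in some bag; for every edge, both endpoints lie together in some bag; and for every vertex, the bags containing it form a connected subtree. Here edge (e,d) lies in no bag, so the decomposition is invalid.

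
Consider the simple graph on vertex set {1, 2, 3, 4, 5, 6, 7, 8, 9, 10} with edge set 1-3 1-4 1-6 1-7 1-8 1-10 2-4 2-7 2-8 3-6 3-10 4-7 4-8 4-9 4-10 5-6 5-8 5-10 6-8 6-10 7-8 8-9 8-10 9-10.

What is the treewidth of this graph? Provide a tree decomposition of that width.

Every bag has size at most 4, so the width is 4 − 1 = 3 and tw(G) ≤ 3. On the other hand G contains the 4-clique {1, 4, 8, 10}. A clique must lie in a single bag of any decomposition, so no decomposition can have width below 3. Combining the bounds, tw(G) = 3.

Treewidth 3.
One such decomposition:
Bags: B1 = {1, 4, 8, 10}  B2 = {1, 6, 8, 10}  B3 = {1, 4, 7, 8}  B4 = {4, 8, 9, 10}  B5 = {5, 6, 8, 10}  B6 = {2, 4, 7, 8}  B7 = {1, 3, 6, 10}
Tree: B1–B2, B1–B3, B1–B4, B2–B5, B3–B6, B2–B7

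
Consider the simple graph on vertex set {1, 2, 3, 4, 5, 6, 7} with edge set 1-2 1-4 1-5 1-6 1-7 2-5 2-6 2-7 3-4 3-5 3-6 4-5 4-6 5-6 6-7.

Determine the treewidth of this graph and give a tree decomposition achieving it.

Treewidth 3.
One optimal decomposition is:
Bags: B1 = {1, 4, 5, 6}  B2 = {3, 4, 5, 6}  B3 = {1, 2, 5, 6}  B4 = {1, 2, 6, 7}
Tree: B1–B2, B1–B3, B3–B4

Every bag has size at most 4, so the width is 4 − 1 = 3 and tw(G) ≤ 3. For the lower bound, the 4 vertices {1, 2, 5, 6} are pairwise adjacent, and any tree decomposition puts a clique entirely inside one bag — forcing width ≥ 3. Therefore the treewidth is 3.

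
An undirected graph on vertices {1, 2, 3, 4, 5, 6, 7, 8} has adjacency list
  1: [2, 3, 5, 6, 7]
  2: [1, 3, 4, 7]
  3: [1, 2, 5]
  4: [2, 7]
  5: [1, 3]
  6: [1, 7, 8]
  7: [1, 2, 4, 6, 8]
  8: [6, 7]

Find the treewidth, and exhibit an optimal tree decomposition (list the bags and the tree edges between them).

Treewidth 2.
Bags: B1 = {1, 2, 7}  B2 = {2, 4, 7}  B3 = {1, 6, 7}  B4 = {6, 7, 8}  B5 = {1, 2, 3}  B6 = {1, 3, 5}
Tree: B1–B2, B1–B3, B3–B4, B1–B5, B5–B6

Every bag has size at most 3, so the width is 3 − 1 = 2 and tw(G) ≤ 2. For the lower bound, the 3 vertices {6, 7, 8} are pairwise adjacent, and any tree decomposition puts a clique entirely inside one bag — forcing width ≥ 2. Combining the bounds, tw(G) = 2.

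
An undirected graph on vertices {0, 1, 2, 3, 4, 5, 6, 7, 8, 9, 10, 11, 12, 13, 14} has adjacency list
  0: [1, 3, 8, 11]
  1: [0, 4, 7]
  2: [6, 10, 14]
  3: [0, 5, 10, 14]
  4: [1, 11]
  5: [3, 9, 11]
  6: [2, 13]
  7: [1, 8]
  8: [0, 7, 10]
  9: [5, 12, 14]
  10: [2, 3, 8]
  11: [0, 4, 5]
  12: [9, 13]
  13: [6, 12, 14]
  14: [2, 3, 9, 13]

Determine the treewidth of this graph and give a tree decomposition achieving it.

Every bag has size at most 4, so the width is 4 − 1 = 3 and tw(G) ≤ 3. For the lower bound: the 4 vertex sets {6,12,13}, {9}, {14}, {2,3,5,10} are disjoint, each induces a connected subgraph, and every pair is joined by at least one edge of G. Contracting each set to a single vertex therefore yields K_{4} as a minor, and since treewidth is minor-monotone, tw(G) ≥ tw(K_{4}) = 3. Hence tw(G) = 3 exactly.

Treewidth 3.
One such decomposition:
Bags: B1 = {6, 9, 12, 13}  B2 = {6, 9, 13, 14}  B3 = {2, 6, 9, 14}  B4 = {2, 5, 9, 14}  B5 = {2, 3, 5, 14}  B6 = {2, 3, 5, 10}  B7 = {3, 5, 10, 11}  B8 = {0, 3, 10, 11}  B9 = {0, 8, 10, 11}  B10 = {0, 4, 8, 11}  B11 = {0, 1, 4, 8}  B12 = {1, 4, 7, 8}
Tree: B1–B2, B2–B3, B3–B4, B4–B5, B5–B6, B6–B7, B7–B8, B8–B9, B9–B10, B10–B11, B11–B12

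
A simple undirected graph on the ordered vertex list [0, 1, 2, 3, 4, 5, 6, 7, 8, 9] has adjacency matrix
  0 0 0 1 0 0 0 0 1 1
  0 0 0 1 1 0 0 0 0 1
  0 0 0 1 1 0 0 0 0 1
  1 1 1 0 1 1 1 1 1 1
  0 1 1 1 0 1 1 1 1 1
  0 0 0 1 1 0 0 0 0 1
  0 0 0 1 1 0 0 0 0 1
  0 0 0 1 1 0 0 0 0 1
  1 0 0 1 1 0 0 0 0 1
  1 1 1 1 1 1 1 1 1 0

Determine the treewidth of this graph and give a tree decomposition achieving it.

Each bag holds 4 vertices, so the decomposition has width 3, which upper-bounds the treewidth. On the other hand G contains the 4-clique {0, 3, 8, 9}. A clique must lie in a single bag of any decomposition, so no decomposition can have width below 3. Hence tw(G) = 3 exactly.

Treewidth 3.
One optimal decomposition is:
Bags: B1 = {1, 3, 4, 9}  B2 = {3, 4, 7, 9}  B3 = {3, 4, 6, 9}  B4 = {3, 4, 5, 9}  B5 = {3, 4, 8, 9}  B6 = {2, 3, 4, 9}  B7 = {0, 3, 8, 9}
Tree: B1–B2, B1–B3, B3–B4, B3–B5, B1–B6, B5–B7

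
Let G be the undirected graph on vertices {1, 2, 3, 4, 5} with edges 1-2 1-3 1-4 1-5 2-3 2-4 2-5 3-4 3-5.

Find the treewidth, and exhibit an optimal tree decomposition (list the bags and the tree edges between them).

Treewidth 3.
Bags: B1 = {1, 2, 3, 5}  B2 = {1, 2, 3, 4}
Tree: B1–B2

Every bag has size at most 4, so the width is 4 − 1 = 3 and tw(G) ≤ 3. For the lower bound, the 4 vertices {1, 2, 3, 4} are pairwise adjacent, and any tree decomposition puts a clique entirely inside one bag — forcing width ≥ 3. Hence tw(G) = 3 exactly.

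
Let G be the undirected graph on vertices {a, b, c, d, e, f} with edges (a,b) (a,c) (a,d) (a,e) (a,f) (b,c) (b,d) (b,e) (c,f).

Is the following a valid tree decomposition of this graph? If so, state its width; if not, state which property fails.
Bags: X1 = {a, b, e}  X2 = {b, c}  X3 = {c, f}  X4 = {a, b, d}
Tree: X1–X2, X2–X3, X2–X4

A tree decomposition must satisfy three properties: every vertex lies in some bag; for every edge, both endpoints lie together in some bag; and for every vertex, the bags containing it form a connected subtree. Here edge (a,c) lies in no bag, so the decomposition is invalid.

No — edge (a,c) lies in no bag.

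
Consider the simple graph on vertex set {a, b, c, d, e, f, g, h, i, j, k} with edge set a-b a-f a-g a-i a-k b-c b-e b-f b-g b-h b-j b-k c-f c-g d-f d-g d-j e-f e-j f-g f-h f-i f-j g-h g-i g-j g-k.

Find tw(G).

3

A width-3 tree decomposition is:
Bags: B1 = {a, b, f, g}  B2 = {b, f, g, j}  B3 = {b, e, f, j}  B4 = {b, f, g, h}  B5 = {a, f, g, i}  B6 = {d, f, g, j}  B7 = {b, c, f, g}  B8 = {a, b, g, k}
Tree: B1–B2, B2–B3, B1–B4, B1–B5, B2–B6, B2–B7, B1–B8
The largest bag has 4 vertices, giving width 3; this decomposition certifies tw(G) ≤ 3. On the other hand G contains the 4-clique {d, f, g, j}. A clique must lie in a single bag of any decomposition, so no decomposition can have width below 3. Therefore the treewidth is 3.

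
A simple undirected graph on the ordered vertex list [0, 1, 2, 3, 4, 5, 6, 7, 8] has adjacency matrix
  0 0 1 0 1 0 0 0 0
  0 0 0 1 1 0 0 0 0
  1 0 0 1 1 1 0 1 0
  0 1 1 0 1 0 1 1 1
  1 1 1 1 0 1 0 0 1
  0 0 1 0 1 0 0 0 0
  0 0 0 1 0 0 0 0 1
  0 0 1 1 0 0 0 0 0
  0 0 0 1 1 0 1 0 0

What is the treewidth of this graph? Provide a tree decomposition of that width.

Treewidth 2.
One optimal decomposition is:
Bags: B1 = {0, 2, 4}  B2 = {2, 3, 4}  B3 = {2, 4, 5}  B4 = {3, 4, 8}  B5 = {3, 6, 8}  B6 = {2, 3, 7}  B7 = {1, 3, 4}
Tree: B1–B2, B1–B3, B2–B4, B4–B5, B2–B6, B2–B7

The largest bag has 3 vertices, giving width 2; this decomposition certifies tw(G) ≤ 2. For the lower bound, the 3 vertices {0, 2, 4} are pairwise adjacent, and any tree decomposition puts a clique entirely inside one bag — forcing width ≥ 2. Hence tw(G) = 2 exactly.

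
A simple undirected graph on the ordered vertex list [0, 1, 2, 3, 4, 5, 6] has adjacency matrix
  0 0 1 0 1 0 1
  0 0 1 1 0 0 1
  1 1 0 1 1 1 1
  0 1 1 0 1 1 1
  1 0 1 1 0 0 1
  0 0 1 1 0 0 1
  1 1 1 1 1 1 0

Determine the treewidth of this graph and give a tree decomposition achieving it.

Treewidth 3.
Bags: B1 = {2, 3, 4, 6}  B2 = {1, 2, 3, 6}  B3 = {0, 2, 4, 6}  B4 = {2, 3, 5, 6}
Tree: B1–B2, B1–B3, B2–B4

Every bag has size at most 4, so the width is 4 − 1 = 3 and tw(G) ≤ 3. Conversely, {0, 2, 4, 6} is a clique of size 4, and the vertices of any clique must share a bag in every tree decomposition; so some bag has ≥ 4 vertices and tw(G) ≥ 3. Combining the bounds, tw(G) = 3.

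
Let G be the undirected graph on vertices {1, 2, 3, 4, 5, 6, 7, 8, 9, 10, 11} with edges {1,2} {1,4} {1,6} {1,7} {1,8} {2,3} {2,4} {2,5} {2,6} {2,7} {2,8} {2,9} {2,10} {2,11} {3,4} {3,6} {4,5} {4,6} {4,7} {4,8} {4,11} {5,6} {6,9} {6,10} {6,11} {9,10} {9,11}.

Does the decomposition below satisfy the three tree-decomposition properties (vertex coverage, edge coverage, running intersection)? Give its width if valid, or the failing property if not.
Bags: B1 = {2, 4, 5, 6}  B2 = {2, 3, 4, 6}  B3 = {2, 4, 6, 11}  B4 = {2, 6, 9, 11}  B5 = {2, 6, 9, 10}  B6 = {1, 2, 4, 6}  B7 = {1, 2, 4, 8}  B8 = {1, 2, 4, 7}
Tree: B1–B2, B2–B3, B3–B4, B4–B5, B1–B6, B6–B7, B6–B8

Yes; width 3.

Vertex coverage: the bags together contain {1, 2, 3, 4, 5, 6, 7, 8, 9, 10, 11}, the full vertex set. Edge coverage: each edge of G has both endpoints in at least one bag. Running intersection: for every vertex, the bags containing it form a connected subtree. All three properties hold, so this is a valid tree decomposition of width max|bag| − 1 = 3, and hence tw(G) ≤ 3.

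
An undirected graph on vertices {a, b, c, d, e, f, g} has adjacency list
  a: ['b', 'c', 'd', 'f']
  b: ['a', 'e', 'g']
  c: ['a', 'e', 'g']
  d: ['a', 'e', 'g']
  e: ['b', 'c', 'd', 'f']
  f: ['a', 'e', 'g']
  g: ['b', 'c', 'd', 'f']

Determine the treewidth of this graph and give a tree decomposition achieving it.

Each bag holds 4 vertices, so the decomposition has width 3, which upper-bounds the treewidth. For the lower bound: the 4 vertex sets {d,e}, {a,f}, {g}, {b} are disjoint, each induces a connected subgraph, and every pair is joined by at least one edge of G. Contracting each set to a single vertex therefore yields K_{4} as a minor, and since treewidth is minor-monotone, tw(G) ≥ tw(K_{4}) = 3. Therefore the treewidth is 3.

Treewidth 3.
One optimal decomposition is:
Bags: B1 = {a, d, e, g}  B2 = {a, e, f, g}  B3 = {a, b, e, g}  B4 = {a, c, e, g}
Tree: B1–B2, B2–B3, B3–B4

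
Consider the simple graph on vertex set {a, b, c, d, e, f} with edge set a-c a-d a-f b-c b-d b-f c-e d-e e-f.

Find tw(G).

3

A width-3 tree decomposition is:
Bags: B1 = {b, c, d, f}  B2 = {a, c, d, f}  B3 = {c, d, e, f}
Tree: B1–B2, B2–B3
Each bag holds 4 vertices, so the decomposition has width 3, which upper-bounds the treewidth. For the lower bound: the 4 vertex sets {b,f}, {a,c}, {d}, {e} are disjoint, each induces a connected subgraph, and every pair is joined by at least one edge of G. Contracting each set to a single vertex therefore yields K_{4} as a minor, and since treewidth is minor-monotone, tw(G) ≥ tw(K_{4}) = 3. Hence tw(G) = 3 exactly.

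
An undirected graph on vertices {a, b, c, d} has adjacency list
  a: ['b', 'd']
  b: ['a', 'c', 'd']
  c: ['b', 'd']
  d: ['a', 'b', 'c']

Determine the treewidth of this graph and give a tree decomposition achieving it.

The largest bag has 3 vertices, giving width 2; this decomposition certifies tw(G) ≤ 2. On the other hand G contains the 3-clique {b, c, d}. A clique must lie in a single bag of any decomposition, so no decomposition can have width below 2. Hence tw(G) = 2 exactly.

Treewidth 2.
Bags: B1 = {a, b, d}  B2 = {b, c, d}
Tree: B1–B2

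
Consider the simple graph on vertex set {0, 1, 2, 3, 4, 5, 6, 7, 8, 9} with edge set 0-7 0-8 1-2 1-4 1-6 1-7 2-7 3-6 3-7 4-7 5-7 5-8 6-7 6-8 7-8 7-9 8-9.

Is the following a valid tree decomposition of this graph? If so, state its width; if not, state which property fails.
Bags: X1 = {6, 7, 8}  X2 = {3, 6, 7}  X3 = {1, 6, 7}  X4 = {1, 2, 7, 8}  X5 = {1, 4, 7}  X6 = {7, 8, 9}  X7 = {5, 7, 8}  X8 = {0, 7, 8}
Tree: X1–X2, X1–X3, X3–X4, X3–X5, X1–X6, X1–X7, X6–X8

No — bags containing vertex 8 are not connected in the tree.

A tree decomposition must satisfy three properties: every vertex lies in some bag; for every edge, both endpoints lie together in some bag; and for every vertex, the bags containing it form a connected subtree. Here bags containing vertex 8 are not connected in the tree, so the decomposition is invalid.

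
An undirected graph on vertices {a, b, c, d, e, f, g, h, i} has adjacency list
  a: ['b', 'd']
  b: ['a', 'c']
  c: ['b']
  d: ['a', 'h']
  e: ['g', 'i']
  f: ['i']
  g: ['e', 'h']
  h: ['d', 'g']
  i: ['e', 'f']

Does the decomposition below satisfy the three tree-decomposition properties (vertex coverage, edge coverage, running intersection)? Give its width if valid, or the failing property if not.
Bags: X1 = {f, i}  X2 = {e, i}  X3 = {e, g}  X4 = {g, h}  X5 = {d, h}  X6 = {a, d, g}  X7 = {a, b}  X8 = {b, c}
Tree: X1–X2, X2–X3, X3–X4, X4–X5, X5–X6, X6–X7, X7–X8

No — bags containing vertex g are not connected in the tree.

A tree decomposition must satisfy three properties: every vertex lies in some bag; for every edge, both endpoints lie together in some bag; and for every vertex, the bags containing it form a connected subtree. Here bags containing vertex g are not connected in the tree, so the decomposition is invalid.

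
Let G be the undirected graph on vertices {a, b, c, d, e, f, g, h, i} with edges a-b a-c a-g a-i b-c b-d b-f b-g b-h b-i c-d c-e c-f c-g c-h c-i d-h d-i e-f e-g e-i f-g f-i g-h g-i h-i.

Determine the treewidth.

A width-4 tree decomposition is:
Bags: B1 = {b, c, g, h, i}  B2 = {b, c, d, h, i}  B3 = {a, b, c, g, i}  B4 = {b, c, f, g, i}  B5 = {c, e, f, g, i}
Tree: B1–B2, B1–B3, B1–B4, B4–B5
Every bag has size at most 5, so the width is 5 − 1 = 4 and tw(G) ≤ 4. On the other hand G contains the 5-clique {b, c, d, h, i}. A clique must lie in a single bag of any decomposition, so no decomposition can have width below 4. The upper and lower bounds meet at 4, so that is the treewidth.

4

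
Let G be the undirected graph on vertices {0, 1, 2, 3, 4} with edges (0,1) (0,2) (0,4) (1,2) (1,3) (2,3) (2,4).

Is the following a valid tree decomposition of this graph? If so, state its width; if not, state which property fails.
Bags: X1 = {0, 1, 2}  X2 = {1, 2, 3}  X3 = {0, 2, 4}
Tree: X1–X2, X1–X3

Yes; width 2.

Every vertex of G appears in some bag (union = {0, 1, 2, 3, 4}); every edge is covered by a bag; and for each vertex v the set of bags containing v is connected in the bag tree. The decomposition is therefore valid. The largest bag has 3 vertices, so the width is 2.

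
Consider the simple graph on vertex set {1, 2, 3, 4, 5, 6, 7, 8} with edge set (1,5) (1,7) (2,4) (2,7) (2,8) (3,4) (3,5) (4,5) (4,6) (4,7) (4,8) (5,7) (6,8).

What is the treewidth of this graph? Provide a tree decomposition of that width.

Treewidth 2.
One such decomposition:
Bags: B1 = {4, 5, 7}  B2 = {2, 4, 7}  B3 = {2, 4, 8}  B4 = {3, 4, 5}  B5 = {1, 5, 7}  B6 = {4, 6, 8}
Tree: B1–B2, B2–B3, B1–B4, B1–B5, B3–B6

The largest bag has 3 vertices, giving width 2; this decomposition certifies tw(G) ≤ 2. Conversely, {1, 5, 7} is a clique of size 3, and the vertices of any clique must share a bag in every tree decomposition; so some bag has ≥ 3 vertices and tw(G) ≥ 2. Combining the bounds, tw(G) = 2.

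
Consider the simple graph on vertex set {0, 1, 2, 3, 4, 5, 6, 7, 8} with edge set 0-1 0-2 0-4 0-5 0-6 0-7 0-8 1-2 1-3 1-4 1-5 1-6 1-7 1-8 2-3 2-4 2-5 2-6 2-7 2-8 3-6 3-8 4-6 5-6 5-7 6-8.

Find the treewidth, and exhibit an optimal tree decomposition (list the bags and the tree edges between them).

Every bag has size at most 5, so the width is 5 − 1 = 4 and tw(G) ≤ 4. Conversely, {0, 1, 2, 6, 8} is a clique of size 5, and the vertices of any clique must share a bag in every tree decomposition; so some bag has ≥ 5 vertices and tw(G) ≥ 4. Combining the bounds, tw(G) = 4.

Treewidth 4.
One optimal decomposition is:
Bags: B1 = {0, 1, 2, 5, 6}  B2 = {0, 1, 2, 4, 6}  B3 = {0, 1, 2, 6, 8}  B4 = {0, 1, 2, 5, 7}  B5 = {1, 2, 3, 6, 8}
Tree: B1–B2, B2–B3, B1–B4, B3–B5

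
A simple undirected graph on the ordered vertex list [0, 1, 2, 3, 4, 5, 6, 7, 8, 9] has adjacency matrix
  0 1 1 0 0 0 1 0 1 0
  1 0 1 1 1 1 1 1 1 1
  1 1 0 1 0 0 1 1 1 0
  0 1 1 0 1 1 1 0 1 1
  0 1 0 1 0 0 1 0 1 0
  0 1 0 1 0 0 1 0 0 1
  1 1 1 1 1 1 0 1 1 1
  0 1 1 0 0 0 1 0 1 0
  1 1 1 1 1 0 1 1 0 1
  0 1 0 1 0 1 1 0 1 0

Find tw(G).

4

A width-4 tree decomposition is:
Bags: B1 = {1, 2, 3, 6, 8}  B2 = {1, 3, 4, 6, 8}  B3 = {0, 1, 2, 6, 8}  B4 = {1, 3, 6, 8, 9}  B5 = {1, 2, 6, 7, 8}  B6 = {1, 3, 5, 6, 9}
Tree: B1–B2, B1–B3, B2–B4, B3–B5, B4–B6
Each bag holds 5 vertices, so the decomposition has width 4, which upper-bounds the treewidth. On the other hand G contains the 5-clique {1, 3, 6, 8, 9}. A clique must lie in a single bag of any decomposition, so no decomposition can have width below 4. Combining the bounds, tw(G) = 4.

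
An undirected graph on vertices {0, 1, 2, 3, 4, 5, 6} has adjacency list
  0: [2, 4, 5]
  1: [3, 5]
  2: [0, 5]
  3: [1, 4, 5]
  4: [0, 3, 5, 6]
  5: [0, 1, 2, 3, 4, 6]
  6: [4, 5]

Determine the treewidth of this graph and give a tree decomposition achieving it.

Every bag has size at most 3, so the width is 3 − 1 = 2 and tw(G) ≤ 2. On the other hand G contains the 3-clique {1, 3, 5}. A clique must lie in a single bag of any decomposition, so no decomposition can have width below 2. The upper and lower bounds meet at 2, so that is the treewidth.

Treewidth 2.
Bags: B1 = {0, 4, 5}  B2 = {3, 4, 5}  B3 = {1, 3, 5}  B4 = {4, 5, 6}  B5 = {0, 2, 5}
Tree: B1–B2, B2–B3, B2–B4, B1–B5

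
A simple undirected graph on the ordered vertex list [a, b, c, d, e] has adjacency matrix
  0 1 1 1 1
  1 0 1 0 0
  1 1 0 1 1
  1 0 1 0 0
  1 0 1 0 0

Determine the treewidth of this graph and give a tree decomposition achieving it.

Treewidth 2.
Bags: B1 = {a, c, d}  B2 = {a, c, e}  B3 = {a, b, c}
Tree: B1–B2, B1–B3

Every bag has size at most 3, so the width is 3 − 1 = 2 and tw(G) ≤ 2. Conversely, {a, c, d} is a clique of size 3, and the vertices of any clique must share a bag in every tree decomposition; so some bag has ≥ 3 vertices and tw(G) ≥ 2. Therefore the treewidth is 2.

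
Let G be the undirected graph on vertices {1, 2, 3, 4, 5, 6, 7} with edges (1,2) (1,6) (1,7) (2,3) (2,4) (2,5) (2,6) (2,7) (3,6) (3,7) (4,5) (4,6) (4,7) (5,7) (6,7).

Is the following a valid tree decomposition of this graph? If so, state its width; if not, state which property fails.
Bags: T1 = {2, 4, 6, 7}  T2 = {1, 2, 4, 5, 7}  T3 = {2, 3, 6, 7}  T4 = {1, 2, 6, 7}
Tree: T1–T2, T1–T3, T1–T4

A tree decomposition must satisfy three properties: every vertex lies in some bag; for every edge, both endpoints lie together in some bag; and for every vertex, the bags containing it form a connected subtree. Here bags containing vertex 1 are not connected in the tree, so the decomposition is invalid.

No — bags containing vertex 1 are not connected in the tree.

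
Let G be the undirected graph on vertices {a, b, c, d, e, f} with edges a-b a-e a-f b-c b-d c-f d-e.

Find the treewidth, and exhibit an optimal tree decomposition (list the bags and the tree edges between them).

Treewidth 2.
One such decomposition:
Bags: B1 = {a, c, f}  B2 = {a, b, c}  B3 = {a, b, e}  B4 = {b, d, e}
Tree: B1–B2, B2–B3, B3–B4

Each bag holds 3 vertices, so the decomposition has width 2, which upper-bounds the treewidth. For the lower bound, G contains the cycle f–c–b–a–f, so G is not a forest; only forests have treewidth ≤ 1, hence tw(G) ≥ 2. The upper and lower bounds meet at 2, so that is the treewidth.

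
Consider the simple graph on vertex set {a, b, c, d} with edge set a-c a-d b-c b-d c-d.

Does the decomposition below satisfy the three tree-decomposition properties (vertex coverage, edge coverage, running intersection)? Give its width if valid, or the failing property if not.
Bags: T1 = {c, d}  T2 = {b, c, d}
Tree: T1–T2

No — vertex a appears in no bag.

A tree decomposition must satisfy three properties: every vertex lies in some bag; for every edge, both endpoints lie together in some bag; and for every vertex, the bags containing it form a connected subtree. Here vertex a appears in no bag, so the decomposition is invalid.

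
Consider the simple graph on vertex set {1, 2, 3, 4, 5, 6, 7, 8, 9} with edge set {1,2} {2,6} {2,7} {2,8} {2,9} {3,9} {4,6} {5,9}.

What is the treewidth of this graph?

A width-1 tree decomposition is:
Bags: B1 = {2, 6}  B2 = {2, 9}  B3 = {4, 6}  B4 = {5, 9}  B5 = {2, 7}  B6 = {3, 9}  B7 = {2, 8}  B8 = {1, 2}
Tree: B1–B2, B1–B3, B2–B4, B2–B5, B2–B6, B1–B7, B1–B8
Each bag holds 2 vertices, so the decomposition has width 1, which upper-bounds the treewidth. Any graph with an edge has treewidth ≥ 1, and G has the edge 6–2. Hence tw(G) = 1 exactly.

1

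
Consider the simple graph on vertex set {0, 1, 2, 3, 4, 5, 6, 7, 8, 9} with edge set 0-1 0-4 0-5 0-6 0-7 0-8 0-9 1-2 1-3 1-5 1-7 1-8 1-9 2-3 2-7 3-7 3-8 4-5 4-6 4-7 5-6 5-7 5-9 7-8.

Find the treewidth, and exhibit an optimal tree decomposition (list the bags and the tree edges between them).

Every bag has size at most 4, so the width is 4 − 1 = 3 and tw(G) ≤ 3. Conversely, {0, 1, 7, 8} is a clique of size 4, and the vertices of any clique must share a bag in every tree decomposition; so some bag has ≥ 4 vertices and tw(G) ≥ 3. Combining the bounds, tw(G) = 3.

Treewidth 3.
Bags: B1 = {0, 1, 7, 8}  B2 = {0, 1, 5, 7}  B3 = {0, 1, 5, 9}  B4 = {0, 4, 5, 7}  B5 = {0, 4, 5, 6}  B6 = {1, 3, 7, 8}  B7 = {1, 2, 3, 7}
Tree: B1–B2, B2–B3, B2–B4, B4–B5, B1–B6, B6–B7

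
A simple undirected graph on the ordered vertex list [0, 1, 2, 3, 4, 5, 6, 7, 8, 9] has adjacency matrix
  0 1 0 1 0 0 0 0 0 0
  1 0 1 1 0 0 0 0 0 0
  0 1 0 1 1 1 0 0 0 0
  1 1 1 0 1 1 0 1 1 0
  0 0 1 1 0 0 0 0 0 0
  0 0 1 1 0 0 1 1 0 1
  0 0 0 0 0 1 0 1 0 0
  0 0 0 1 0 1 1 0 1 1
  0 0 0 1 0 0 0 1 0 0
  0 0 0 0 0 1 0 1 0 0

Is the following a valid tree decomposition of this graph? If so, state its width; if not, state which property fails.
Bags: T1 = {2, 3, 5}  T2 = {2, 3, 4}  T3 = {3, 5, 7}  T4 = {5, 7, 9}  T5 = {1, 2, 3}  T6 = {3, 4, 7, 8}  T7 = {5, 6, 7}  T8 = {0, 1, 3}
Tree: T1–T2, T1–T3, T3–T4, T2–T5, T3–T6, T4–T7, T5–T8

A tree decomposition must satisfy three properties: every vertex lies in some bag; for every edge, both endpoints lie together in some bag; and for every vertex, the bags containing it form a connected subtree. Here bags containing vertex 4 are not connected in the tree, so the decomposition is invalid.

No — bags containing vertex 4 are not connected in the tree.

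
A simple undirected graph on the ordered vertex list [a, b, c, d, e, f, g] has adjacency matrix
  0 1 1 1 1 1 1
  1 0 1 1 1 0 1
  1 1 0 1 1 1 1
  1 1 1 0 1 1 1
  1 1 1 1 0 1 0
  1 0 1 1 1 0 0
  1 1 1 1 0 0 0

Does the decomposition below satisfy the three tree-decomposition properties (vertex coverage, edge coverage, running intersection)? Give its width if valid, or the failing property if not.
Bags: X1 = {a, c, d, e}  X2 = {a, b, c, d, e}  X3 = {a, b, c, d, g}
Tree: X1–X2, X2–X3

A tree decomposition must satisfy three properties: every vertex lies in some bag; for every edge, both endpoints lie together in some bag; and for every vertex, the bags containing it form a connected subtree. Here vertex f appears in no bag, so the decomposition is invalid.

No — vertex f appears in no bag.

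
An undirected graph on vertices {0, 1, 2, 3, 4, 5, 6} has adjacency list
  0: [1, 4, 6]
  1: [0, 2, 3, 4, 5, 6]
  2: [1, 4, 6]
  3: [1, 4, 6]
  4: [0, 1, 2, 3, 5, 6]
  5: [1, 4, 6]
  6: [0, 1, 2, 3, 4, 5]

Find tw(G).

3

A width-3 tree decomposition is:
Bags: B1 = {1, 3, 4, 6}  B2 = {0, 1, 4, 6}  B3 = {1, 4, 5, 6}  B4 = {1, 2, 4, 6}
Tree: B1–B2, B2–B3, B3–B4
Every bag has size at most 4, so the width is 4 − 1 = 3 and tw(G) ≤ 3. On the other hand G contains the 4-clique {0, 1, 4, 6}. A clique must lie in a single bag of any decomposition, so no decomposition can have width below 3. The upper and lower bounds meet at 3, so that is the treewidth.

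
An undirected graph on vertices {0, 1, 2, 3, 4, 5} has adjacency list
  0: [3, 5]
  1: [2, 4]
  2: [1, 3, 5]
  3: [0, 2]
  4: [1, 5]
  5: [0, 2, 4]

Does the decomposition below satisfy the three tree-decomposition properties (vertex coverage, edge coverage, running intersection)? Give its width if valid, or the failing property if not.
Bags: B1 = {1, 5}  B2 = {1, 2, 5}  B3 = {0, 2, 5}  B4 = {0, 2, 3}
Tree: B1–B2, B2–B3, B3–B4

A tree decomposition must satisfy three properties: every vertex lies in some bag; for every edge, both endpoints lie together in some bag; and for every vertex, the bags containing it form a connected subtree. Here vertex 4 appears in no bag, so the decomposition is invalid.

No — vertex 4 appears in no bag.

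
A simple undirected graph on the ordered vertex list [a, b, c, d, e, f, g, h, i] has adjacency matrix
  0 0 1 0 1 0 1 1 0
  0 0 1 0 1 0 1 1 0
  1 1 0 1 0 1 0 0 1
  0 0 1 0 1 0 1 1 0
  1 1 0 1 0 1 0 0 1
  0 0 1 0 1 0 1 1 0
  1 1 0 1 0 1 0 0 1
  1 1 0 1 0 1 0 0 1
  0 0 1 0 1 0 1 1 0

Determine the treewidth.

4

A width-4 tree decomposition is:
Bags: B1 = {c, e, f, g, h}  B2 = {c, e, g, h, i}  B3 = {a, c, e, g, h}  B4 = {b, c, e, g, h}  B5 = {c, d, e, g, h}
Tree: B1–B2, B2–B3, B3–B4, B4–B5
The largest bag has 5 vertices, giving width 4; this decomposition certifies tw(G) ≤ 4. For the lower bound: the 5 vertex sets {f,g}, {h,i}, {a,c}, {e}, {b} are disjoint, each induces a connected subgraph, and every pair is joined by at least one edge of G. Contracting each set to a single vertex therefore yields K_{5} as a minor, and since treewidth is minor-monotone, tw(G) ≥ tw(K_{5}) = 4. Hence tw(G) = 4 exactly.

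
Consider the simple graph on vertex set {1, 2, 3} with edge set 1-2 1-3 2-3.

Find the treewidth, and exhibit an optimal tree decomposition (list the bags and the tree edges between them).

Treewidth 2.
One such decomposition:
Bags: B1 = {1, 2, 3}
Tree: (single bag)

With just one bag of size 3, the width is 3 − 1 = 2, so tw(G) ≤ 2. Conversely, {1, 2, 3} is a clique of size 3, and the vertices of any clique must share a bag in every tree decomposition; so some bag has ≥ 3 vertices and tw(G) ≥ 2. Combining the bounds, tw(G) = 2.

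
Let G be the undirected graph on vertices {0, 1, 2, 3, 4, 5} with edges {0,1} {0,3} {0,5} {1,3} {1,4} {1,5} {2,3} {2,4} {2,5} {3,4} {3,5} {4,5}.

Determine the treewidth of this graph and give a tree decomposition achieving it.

Treewidth 3.
One optimal decomposition is:
Bags: B1 = {1, 3, 4, 5}  B2 = {2, 3, 4, 5}  B3 = {0, 1, 3, 5}
Tree: B1–B2, B1–B3

The largest bag has 4 vertices, giving width 3; this decomposition certifies tw(G) ≤ 3. On the other hand G contains the 4-clique {0, 1, 3, 5}. A clique must lie in a single bag of any decomposition, so no decomposition can have width below 3. Therefore the treewidth is 3.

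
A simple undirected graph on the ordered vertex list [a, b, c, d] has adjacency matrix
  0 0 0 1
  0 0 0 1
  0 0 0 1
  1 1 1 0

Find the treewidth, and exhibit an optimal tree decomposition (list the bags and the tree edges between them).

Treewidth 1.
Bags: B1 = {a, d}  B2 = {b, d}  B3 = {c, d}
Tree: B1–B2, B1–B3

Each bag holds 2 vertices, so the decomposition has width 1, which upper-bounds the treewidth. Any graph with an edge has treewidth ≥ 1, and G has the edge a–d. Combining the bounds, tw(G) = 1.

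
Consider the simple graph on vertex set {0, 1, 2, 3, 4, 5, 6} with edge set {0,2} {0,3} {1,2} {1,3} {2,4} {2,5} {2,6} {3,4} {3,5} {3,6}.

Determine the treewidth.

A width-2 tree decomposition is:
Bags: B1 = {2, 3, 6}  B2 = {2, 3, 4}  B3 = {1, 2, 3}  B4 = {2, 3, 5}  B5 = {0, 2, 3}
Tree: B1–B2, B2–B3, B3–B4, B4–B5
Every bag has size at most 3, so the width is 3 − 1 = 2 and tw(G) ≤ 2. For the lower bound, G contains the cycle 2–6–3–4–2, so G is not a forest; only forests have treewidth ≤ 1, hence tw(G) ≥ 2. Therefore the treewidth is 2.

2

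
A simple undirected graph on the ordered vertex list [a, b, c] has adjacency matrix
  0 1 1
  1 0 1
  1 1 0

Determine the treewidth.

2

A width-2 tree decomposition is:
Bags: B1 = {a, b, c}
Tree: (single bag)
A single bag containing all 3 vertices is trivially a valid decomposition of width 2. On the other hand G contains the 3-clique {a, b, c}. A clique must lie in a single bag of any decomposition, so no decomposition can have width below 2. Therefore the treewidth is 2.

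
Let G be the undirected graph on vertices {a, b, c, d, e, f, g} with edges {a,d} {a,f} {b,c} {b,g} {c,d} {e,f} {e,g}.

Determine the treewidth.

A width-2 tree decomposition is:
Bags: B1 = {b, c, g}  B2 = {c, d, g}  B3 = {a, d, g}  B4 = {a, f, g}  B5 = {e, f, g}
Tree: B1–B2, B2–B3, B3–B4, B4–B5
Every bag has size at most 3, so the width is 3 − 1 = 2 and tw(G) ≤ 2. Since g–b–c–d–a–f–e–g is a cycle in G, G is not acyclic. Forests are exactly the graphs of treewidth ≤ 1, so tw(G) ≥ 2. The upper and lower bounds meet at 2, so that is the treewidth.

2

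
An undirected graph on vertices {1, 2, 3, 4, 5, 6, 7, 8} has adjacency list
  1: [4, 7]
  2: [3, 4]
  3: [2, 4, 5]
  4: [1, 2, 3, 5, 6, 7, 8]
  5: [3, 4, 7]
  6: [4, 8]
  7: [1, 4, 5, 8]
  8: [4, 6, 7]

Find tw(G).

2

A width-2 tree decomposition is:
Bags: B1 = {4, 7, 8}  B2 = {4, 5, 7}  B3 = {4, 6, 8}  B4 = {1, 4, 7}  B5 = {3, 4, 5}  B6 = {2, 3, 4}
Tree: B1–B2, B1–B3, B1–B4, B2–B5, B5–B6
Each bag holds 3 vertices, so the decomposition has width 2, which upper-bounds the treewidth. For the lower bound, the 3 vertices {2, 3, 4} are pairwise adjacent, and any tree decomposition puts a clique entirely inside one bag — forcing width ≥ 2. The upper and lower bounds meet at 2, so that is the treewidth.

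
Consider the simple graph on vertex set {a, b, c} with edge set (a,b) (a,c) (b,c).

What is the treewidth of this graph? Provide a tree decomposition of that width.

With just one bag of size 3, the width is 3 − 1 = 2, so tw(G) ≤ 2. For the lower bound, the 3 vertices {a, b, c} are pairwise adjacent, and any tree decomposition puts a clique entirely inside one bag — forcing width ≥ 2. The upper and lower bounds meet at 2, so that is the treewidth.

Treewidth 2.
Bags: B1 = {a, b, c}
Tree: (single bag)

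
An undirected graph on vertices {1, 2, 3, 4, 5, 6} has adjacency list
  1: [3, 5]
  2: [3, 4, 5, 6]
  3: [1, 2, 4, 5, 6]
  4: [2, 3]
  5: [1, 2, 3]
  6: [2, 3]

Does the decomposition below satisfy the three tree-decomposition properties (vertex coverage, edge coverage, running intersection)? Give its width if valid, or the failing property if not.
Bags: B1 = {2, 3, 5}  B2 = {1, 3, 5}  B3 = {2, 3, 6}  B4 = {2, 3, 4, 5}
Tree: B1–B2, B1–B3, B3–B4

No — bags containing vertex 5 are not connected in the tree.

A tree decomposition must satisfy three properties: every vertex lies in some bag; for every edge, both endpoints lie together in some bag; and for every vertex, the bags containing it form a connected subtree. Here bags containing vertex 5 are not connected in the tree, so the decomposition is invalid.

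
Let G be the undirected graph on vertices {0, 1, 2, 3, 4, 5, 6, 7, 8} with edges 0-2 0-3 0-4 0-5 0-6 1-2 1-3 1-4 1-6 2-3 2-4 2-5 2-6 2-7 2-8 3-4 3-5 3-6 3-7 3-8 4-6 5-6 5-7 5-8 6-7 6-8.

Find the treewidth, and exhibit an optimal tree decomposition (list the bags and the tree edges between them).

Each bag holds 5 vertices, so the decomposition has width 4, which upper-bounds the treewidth. On the other hand G contains the 5-clique {1, 2, 3, 4, 6}. A clique must lie in a single bag of any decomposition, so no decomposition can have width below 4. Combining the bounds, tw(G) = 4.

Treewidth 4.
One optimal decomposition is:
Bags: B1 = {2, 3, 5, 6, 7}  B2 = {0, 2, 3, 5, 6}  B3 = {2, 3, 5, 6, 8}  B4 = {0, 2, 3, 4, 6}  B5 = {1, 2, 3, 4, 6}
Tree: B1–B2, B1–B3, B2–B4, B4–B5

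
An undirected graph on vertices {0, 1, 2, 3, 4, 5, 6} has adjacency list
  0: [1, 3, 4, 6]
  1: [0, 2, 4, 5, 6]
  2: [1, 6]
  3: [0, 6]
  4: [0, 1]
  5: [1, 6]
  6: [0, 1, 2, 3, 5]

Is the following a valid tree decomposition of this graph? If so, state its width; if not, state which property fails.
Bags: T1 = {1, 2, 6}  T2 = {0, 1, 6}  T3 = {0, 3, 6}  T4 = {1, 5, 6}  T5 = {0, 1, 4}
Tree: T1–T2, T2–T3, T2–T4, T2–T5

Yes; width 2.

Checking the three conditions: (i) the bags cover all of {0, 1, 2, 3, 4, 5, 6}; (ii) for each edge, some bag contains both endpoints; (iii) the bags containing any fixed vertex form a subtree. All hold, so the decomposition is valid with width 3 − 1 = 2.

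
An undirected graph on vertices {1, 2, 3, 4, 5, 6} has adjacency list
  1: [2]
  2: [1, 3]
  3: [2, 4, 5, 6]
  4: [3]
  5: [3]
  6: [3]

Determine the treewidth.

A width-1 tree decomposition is:
Bags: B1 = {1, 2}  B2 = {2, 3}  B3 = {3, 4}  B4 = {3, 5}  B5 = {3, 6}
Tree: B1–B2, B2–B3, B3–B4, B4–B5
The largest bag has 2 vertices, giving width 1; this decomposition certifies tw(G) ≤ 1. Since G has at least one edge (e.g. 2–1), it is not an edgeless graph, so tw(G) ≥ 1. The upper and lower bounds meet at 1, so that is the treewidth.

1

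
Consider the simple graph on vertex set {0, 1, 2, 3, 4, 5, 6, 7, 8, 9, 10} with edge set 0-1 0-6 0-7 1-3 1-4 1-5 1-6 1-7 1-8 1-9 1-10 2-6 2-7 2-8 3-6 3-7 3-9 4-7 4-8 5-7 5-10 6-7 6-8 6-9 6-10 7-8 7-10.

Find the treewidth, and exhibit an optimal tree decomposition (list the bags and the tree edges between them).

Treewidth 3.
Bags: B1 = {1, 4, 7, 8}  B2 = {1, 6, 7, 8}  B3 = {2, 6, 7, 8}  B4 = {1, 6, 7, 10}  B5 = {1, 5, 7, 10}  B6 = {1, 3, 6, 7}  B7 = {0, 1, 6, 7}  B8 = {1, 3, 6, 9}
Tree: B1–B2, B2–B3, B2–B4, B4–B5, B2–B6, B4–B7, B6–B8

The largest bag has 4 vertices, giving width 3; this decomposition certifies tw(G) ≤ 3. On the other hand G contains the 4-clique {1, 3, 6, 9}. A clique must lie in a single bag of any decomposition, so no decomposition can have width below 3. Therefore the treewidth is 3.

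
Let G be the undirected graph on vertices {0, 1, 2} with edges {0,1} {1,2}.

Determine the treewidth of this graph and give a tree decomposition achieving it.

The largest bag has 2 vertices, giving width 1; this decomposition certifies tw(G) ≤ 1. Any graph with an edge has treewidth ≥ 1, and G has the edge 1–0. Hence tw(G) = 1 exactly.

Treewidth 1.
One optimal decomposition is:
Bags: B1 = {0, 1}  B2 = {1, 2}
Tree: B1–B2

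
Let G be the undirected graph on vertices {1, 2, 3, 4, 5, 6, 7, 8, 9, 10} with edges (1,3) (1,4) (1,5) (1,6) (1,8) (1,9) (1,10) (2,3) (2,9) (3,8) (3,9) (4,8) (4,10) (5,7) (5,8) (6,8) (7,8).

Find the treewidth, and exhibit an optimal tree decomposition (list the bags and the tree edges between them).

Treewidth 2.
Bags: B1 = {1, 3, 8}  B2 = {1, 3, 9}  B3 = {1, 5, 8}  B4 = {2, 3, 9}  B5 = {1, 4, 8}  B6 = {5, 7, 8}  B7 = {1, 4, 10}  B8 = {1, 6, 8}
Tree: B1–B2, B1–B3, B2–B4, B1–B5, B3–B6, B5–B7, B1–B8

Each bag holds 3 vertices, so the decomposition has width 2, which upper-bounds the treewidth. On the other hand G contains the 3-clique {1, 3, 8}. A clique must lie in a single bag of any decomposition, so no decomposition can have width below 2. Therefore the treewidth is 2.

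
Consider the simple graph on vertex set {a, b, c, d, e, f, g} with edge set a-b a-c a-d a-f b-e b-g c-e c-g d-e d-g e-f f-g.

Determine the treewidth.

A width-3 tree decomposition is:
Bags: B1 = {a, d, e, g}  B2 = {a, c, e, g}  B3 = {a, e, f, g}  B4 = {a, b, e, g}
Tree: B1–B2, B2–B3, B3–B4
Each bag holds 4 vertices, so the decomposition has width 3, which upper-bounds the treewidth. For the lower bound: the 4 vertex sets {d,g}, {c,e}, {a}, {f} are disjoint, each induces a connected subgraph, and every pair is joined by at least one edge of G. Contracting each set to a single vertex therefore yields K_{4} as a minor, and since treewidth is minor-monotone, tw(G) ≥ tw(K_{4}) = 3. Therefore the treewidth is 3.

3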